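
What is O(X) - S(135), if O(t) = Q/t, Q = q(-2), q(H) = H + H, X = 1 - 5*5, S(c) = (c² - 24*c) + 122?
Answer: -90641/6 ≈ -15107.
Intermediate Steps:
S(c) = 122 + c² - 24*c
X = -24 (X = 1 - 25 = -24)
q(H) = 2*H
Q = -4 (Q = 2*(-2) = -4)
O(t) = -4/t
O(X) - S(135) = -4/(-24) - (122 + 135² - 24*135) = -4*(-1/24) - (122 + 18225 - 3240) = ⅙ - 1*15107 = ⅙ - 15107 = -90641/6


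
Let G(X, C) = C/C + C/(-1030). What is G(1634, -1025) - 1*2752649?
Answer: -567045283/206 ≈ -2.7526e+6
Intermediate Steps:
G(X, C) = 1 - C/1030 (G(X, C) = 1 + C*(-1/1030) = 1 - C/1030)
G(1634, -1025) - 1*2752649 = (1 - 1/1030*(-1025)) - 1*2752649 = (1 + 205/206) - 2752649 = 411/206 - 2752649 = -567045283/206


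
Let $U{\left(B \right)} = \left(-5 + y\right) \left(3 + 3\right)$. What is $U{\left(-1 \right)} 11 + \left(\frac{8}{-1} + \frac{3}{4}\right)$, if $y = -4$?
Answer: $- \frac{2405}{4} \approx -601.25$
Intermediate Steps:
$U{\left(B \right)} = -54$ ($U{\left(B \right)} = \left(-5 - 4\right) \left(3 + 3\right) = \left(-9\right) 6 = -54$)
$U{\left(-1 \right)} 11 + \left(\frac{8}{-1} + \frac{3}{4}\right) = \left(-54\right) 11 + \left(\frac{8}{-1} + \frac{3}{4}\right) = -594 + \left(8 \left(-1\right) + 3 \cdot \frac{1}{4}\right) = -594 + \left(-8 + \frac{3}{4}\right) = -594 - \frac{29}{4} = - \frac{2405}{4}$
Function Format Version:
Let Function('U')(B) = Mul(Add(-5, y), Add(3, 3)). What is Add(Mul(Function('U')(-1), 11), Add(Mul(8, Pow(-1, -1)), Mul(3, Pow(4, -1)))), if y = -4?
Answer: Rational(-2405, 4) ≈ -601.25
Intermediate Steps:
Function('U')(B) = -54 (Function('U')(B) = Mul(Add(-5, -4), Add(3, 3)) = Mul(-9, 6) = -54)
Add(Mul(Function('U')(-1), 11), Add(Mul(8, Pow(-1, -1)), Mul(3, Pow(4, -1)))) = Add(Mul(-54, 11), Add(Mul(8, Pow(-1, -1)), Mul(3, Pow(4, -1)))) = Add(-594, Add(Mul(8, -1), Mul(3, Rational(1, 4)))) = Add(-594, Add(-8, Rational(3, 4))) = Add(-594, Rational(-29, 4)) = Rational(-2405, 4)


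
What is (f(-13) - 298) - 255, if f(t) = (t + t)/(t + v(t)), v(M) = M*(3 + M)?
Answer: -4979/9 ≈ -553.22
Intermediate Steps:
f(t) = 2*t/(t + t*(3 + t)) (f(t) = (t + t)/(t + t*(3 + t)) = (2*t)/(t + t*(3 + t)) = 2*t/(t + t*(3 + t)))
(f(-13) - 298) - 255 = (2/(4 - 13) - 298) - 255 = (2/(-9) - 298) - 255 = (2*(-1/9) - 298) - 255 = (-2/9 - 298) - 255 = -2684/9 - 255 = -4979/9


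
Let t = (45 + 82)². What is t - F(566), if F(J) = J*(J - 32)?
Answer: -286115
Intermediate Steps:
F(J) = J*(-32 + J)
t = 16129 (t = 127² = 16129)
t - F(566) = 16129 - 566*(-32 + 566) = 16129 - 566*534 = 16129 - 1*302244 = 16129 - 302244 = -286115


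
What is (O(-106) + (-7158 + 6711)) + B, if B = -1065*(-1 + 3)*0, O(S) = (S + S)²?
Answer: 44497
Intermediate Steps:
O(S) = 4*S² (O(S) = (2*S)² = 4*S²)
B = 0 (B = -2130*0 = -1065*0 = 0)
(O(-106) + (-7158 + 6711)) + B = (4*(-106)² + (-7158 + 6711)) + 0 = (4*11236 - 447) + 0 = (44944 - 447) + 0 = 44497 + 0 = 44497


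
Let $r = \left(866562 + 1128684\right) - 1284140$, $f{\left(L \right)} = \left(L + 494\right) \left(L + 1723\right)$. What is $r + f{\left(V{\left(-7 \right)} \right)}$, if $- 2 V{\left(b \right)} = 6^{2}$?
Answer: $1522686$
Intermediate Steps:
$V{\left(b \right)} = -18$ ($V{\left(b \right)} = - \frac{6^{2}}{2} = \left(- \frac{1}{2}\right) 36 = -18$)
$f{\left(L \right)} = \left(494 + L\right) \left(1723 + L\right)$
$r = 711106$ ($r = 1995246 - 1284140 = 711106$)
$r + f{\left(V{\left(-7 \right)} \right)} = 711106 + \left(851162 + \left(-18\right)^{2} + 2217 \left(-18\right)\right) = 711106 + \left(851162 + 324 - 39906\right) = 711106 + 811580 = 1522686$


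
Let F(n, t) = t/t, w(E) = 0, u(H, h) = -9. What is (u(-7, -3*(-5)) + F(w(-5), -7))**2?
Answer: 64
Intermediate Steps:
F(n, t) = 1
(u(-7, -3*(-5)) + F(w(-5), -7))**2 = (-9 + 1)**2 = (-8)**2 = 64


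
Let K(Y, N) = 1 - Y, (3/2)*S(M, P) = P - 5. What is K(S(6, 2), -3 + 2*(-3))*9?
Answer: 27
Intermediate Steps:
S(M, P) = -10/3 + 2*P/3 (S(M, P) = 2*(P - 5)/3 = 2*(-5 + P)/3 = -10/3 + 2*P/3)
K(S(6, 2), -3 + 2*(-3))*9 = (1 - (-10/3 + (⅔)*2))*9 = (1 - (-10/3 + 4/3))*9 = (1 - 1*(-2))*9 = (1 + 2)*9 = 3*9 = 27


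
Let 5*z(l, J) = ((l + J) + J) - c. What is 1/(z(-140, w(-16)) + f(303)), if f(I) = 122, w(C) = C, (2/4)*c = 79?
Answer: 1/56 ≈ 0.017857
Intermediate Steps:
c = 158 (c = 2*79 = 158)
z(l, J) = -158/5 + l/5 + 2*J/5 (z(l, J) = (((l + J) + J) - 1*158)/5 = (((J + l) + J) - 158)/5 = ((l + 2*J) - 158)/5 = (-158 + l + 2*J)/5 = -158/5 + l/5 + 2*J/5)
1/(z(-140, w(-16)) + f(303)) = 1/((-158/5 + (⅕)*(-140) + (⅖)*(-16)) + 122) = 1/((-158/5 - 28 - 32/5) + 122) = 1/(-66 + 122) = 1/56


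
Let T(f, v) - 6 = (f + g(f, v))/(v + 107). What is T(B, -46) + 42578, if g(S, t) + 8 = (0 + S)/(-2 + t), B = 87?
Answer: 41563219/976 ≈ 42585.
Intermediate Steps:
g(S, t) = -8 + S/(-2 + t) (g(S, t) = -8 + (0 + S)/(-2 + t) = -8 + S/(-2 + t))
T(f, v) = 6 + (f + (16 + f - 8*v)/(-2 + v))/(107 + v) (T(f, v) = 6 + (f + (16 + f - 8*v)/(-2 + v))/(v + 107) = 6 + (f + (16 + f - 8*v)/(-2 + v))/(107 + v))
T(B, -46) + 42578 = (16 + 87 - 8*(-46) + (-2 - 46)*(642 + 87 + 6*(-46)))/((-2 - 46)*(107 - 46)) + 42578 = (16 + 87 + 368 - 48*(642 + 87 - 276))/(-48*61) + 42578 = -1/48*1/61*(16 + 87 + 368 - 48*453) + 42578 = -1/48*1/61*(16 + 87 + 368 - 21744) + 42578 = -1/48*1/61*(-21273) + 42578 = 7091/976 + 42578 = 41563219/976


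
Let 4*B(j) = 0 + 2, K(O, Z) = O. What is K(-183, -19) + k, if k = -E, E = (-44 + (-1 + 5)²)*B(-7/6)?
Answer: -169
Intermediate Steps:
B(j) = ½ (B(j) = (0 + 2)/4 = (¼)*2 = ½)
E = -14 (E = (-44 + (-1 + 5)²)*(½) = (-44 + 4²)*(½) = (-44 + 16)*(½) = -28*½ = -14)
k = 14 (k = -1*(-14) = 14)
K(-183, -19) + k = -183 + 14 = -169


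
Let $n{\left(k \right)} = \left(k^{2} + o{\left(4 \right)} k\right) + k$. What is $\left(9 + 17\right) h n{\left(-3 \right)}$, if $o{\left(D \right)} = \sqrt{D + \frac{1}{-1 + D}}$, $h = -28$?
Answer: $-4368 + 728 \sqrt{39} \approx 178.36$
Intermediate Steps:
$n{\left(k \right)} = k + k^{2} + \frac{k \sqrt{39}}{3}$ ($n{\left(k \right)} = \left(k^{2} + \sqrt{\frac{1 + 4 \left(-1 + 4\right)}{-1 + 4}} k\right) + k = \left(k^{2} + \sqrt{\frac{1 + 4 \cdot 3}{3}} k\right) + k = \left(k^{2} + \sqrt{\frac{1 + 12}{3}} k\right) + k = \left(k^{2} + \sqrt{\frac{1}{3} \cdot 13} k\right) + k = \left(k^{2} + \sqrt{\frac{13}{3}} k\right) + k = \left(k^{2} + \frac{\sqrt{39}}{3} k\right) + k = \left(k^{2} + \frac{k \sqrt{39}}{3}\right) + k = k + k^{2} + \frac{k \sqrt{39}}{3}$)
$\left(9 + 17\right) h n{\left(-3 \right)} = \left(9 + 17\right) \left(-28\right) \frac{1}{3} \left(-3\right) \left(3 + \sqrt{39} + 3 \left(-3\right)\right) = 26 \left(-28\right) \frac{1}{3} \left(-3\right) \left(3 + \sqrt{39} - 9\right) = - 728 \cdot \frac{1}{3} \left(-3\right) \left(-6 + \sqrt{39}\right) = - 728 \left(6 - \sqrt{39}\right) = -4368 + 728 \sqrt{39}$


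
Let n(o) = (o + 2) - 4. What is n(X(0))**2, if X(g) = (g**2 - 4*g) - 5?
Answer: 49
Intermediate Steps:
X(g) = -5 + g**2 - 4*g
n(o) = -2 + o (n(o) = (2 + o) - 4 = -2 + o)
n(X(0))**2 = (-2 + (-5 + 0**2 - 4*0))**2 = (-2 + (-5 + 0 + 0))**2 = (-2 - 5)**2 = (-7)**2 = 49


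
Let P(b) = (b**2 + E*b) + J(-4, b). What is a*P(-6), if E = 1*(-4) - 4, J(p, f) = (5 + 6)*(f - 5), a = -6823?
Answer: 252451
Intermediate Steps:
J(p, f) = -55 + 11*f (J(p, f) = 11*(-5 + f) = -55 + 11*f)
E = -8 (E = -4 - 4 = -8)
P(b) = -55 + b**2 + 3*b (P(b) = (b**2 - 8*b) + (-55 + 11*b) = -55 + b**2 + 3*b)
a*P(-6) = -6823*(-55 + (-6)**2 + 3*(-6)) = -6823*(-55 + 36 - 18) = -6823*(-37) = 252451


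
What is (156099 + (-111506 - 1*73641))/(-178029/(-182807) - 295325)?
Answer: 2655088868/26993649623 ≈ 0.098360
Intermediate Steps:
(156099 + (-111506 - 1*73641))/(-178029/(-182807) - 295325) = (156099 + (-111506 - 73641))/(-178029*(-1/182807) - 295325) = (156099 - 185147)/(178029/182807 - 295325) = -29048/(-53987299246/182807) = -29048*(-182807/53987299246) = 2655088868/26993649623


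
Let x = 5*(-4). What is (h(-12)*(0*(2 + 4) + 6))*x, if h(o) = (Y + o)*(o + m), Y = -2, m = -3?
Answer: -25200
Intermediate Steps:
x = -20
h(o) = (-3 + o)*(-2 + o) (h(o) = (-2 + o)*(o - 3) = (-2 + o)*(-3 + o) = (-3 + o)*(-2 + o))
(h(-12)*(0*(2 + 4) + 6))*x = ((6 + (-12)² - 5*(-12))*(0*(2 + 4) + 6))*(-20) = ((6 + 144 + 60)*(0*6 + 6))*(-20) = (210*(0 + 6))*(-20) = (210*6)*(-20) = 1260*(-20) = -25200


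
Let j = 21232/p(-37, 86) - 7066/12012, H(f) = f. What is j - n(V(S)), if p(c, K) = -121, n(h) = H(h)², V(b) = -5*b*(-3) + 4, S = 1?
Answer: -35481361/66066 ≈ -537.06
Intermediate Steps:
V(b) = 4 + 15*b (V(b) = 15*b + 4 = 4 + 15*b)
n(h) = h²
j = -11631535/66066 (j = 21232/(-121) - 7066/12012 = 21232*(-1/121) - 7066*1/12012 = -21232/121 - 3533/6006 = -11631535/66066 ≈ -176.06)
j - n(V(S)) = -11631535/66066 - (4 + 15*1)² = -11631535/66066 - (4 + 15)² = -11631535/66066 - 1*19² = -11631535/66066 - 1*361 = -11631535/66066 - 361 = -35481361/66066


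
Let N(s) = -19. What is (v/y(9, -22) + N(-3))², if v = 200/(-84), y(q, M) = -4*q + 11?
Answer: 157609/441 ≈ 357.39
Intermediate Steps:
y(q, M) = 11 - 4*q
v = -50/21 (v = 200*(-1/84) = -50/21 ≈ -2.3810)
(v/y(9, -22) + N(-3))² = (-50/(21*(11 - 4*9)) - 19)² = (-50/(21*(11 - 36)) - 19)² = (-50/21/(-25) - 19)² = (-50/21*(-1/25) - 19)² = (2/21 - 19)² = (-397/21)² = 157609/441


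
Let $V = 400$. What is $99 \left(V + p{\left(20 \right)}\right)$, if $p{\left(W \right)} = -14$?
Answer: $38214$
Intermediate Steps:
$99 \left(V + p{\left(20 \right)}\right) = 99 \left(400 - 14\right) = 99 \cdot 386 = 38214$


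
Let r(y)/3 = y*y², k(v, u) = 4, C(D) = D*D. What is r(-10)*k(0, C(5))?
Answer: -12000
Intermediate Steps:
C(D) = D²
r(y) = 3*y³ (r(y) = 3*(y*y²) = 3*y³)
r(-10)*k(0, C(5)) = (3*(-10)³)*4 = (3*(-1000))*4 = -3000*4 = -12000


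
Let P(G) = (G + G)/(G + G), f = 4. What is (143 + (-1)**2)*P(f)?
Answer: 144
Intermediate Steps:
P(G) = 1 (P(G) = (2*G)/((2*G)) = (2*G)*(1/(2*G)) = 1)
(143 + (-1)**2)*P(f) = (143 + (-1)**2)*1 = (143 + 1)*1 = 144*1 = 144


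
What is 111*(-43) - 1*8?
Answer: -4781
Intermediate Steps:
111*(-43) - 1*8 = -4773 - 8 = -4781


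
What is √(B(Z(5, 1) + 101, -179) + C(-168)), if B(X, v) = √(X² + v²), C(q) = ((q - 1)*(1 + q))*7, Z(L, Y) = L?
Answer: √(197561 + √43277) ≈ 444.71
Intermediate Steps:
C(q) = 7*(1 + q)*(-1 + q) (C(q) = ((-1 + q)*(1 + q))*7 = ((1 + q)*(-1 + q))*7 = 7*(1 + q)*(-1 + q))
√(B(Z(5, 1) + 101, -179) + C(-168)) = √(√((5 + 101)² + (-179)²) + (-7 + 7*(-168)²)) = √(√(106² + 32041) + (-7 + 7*28224)) = √(√(11236 + 32041) + (-7 + 197568)) = √(√43277 + 197561) = √(197561 + √43277)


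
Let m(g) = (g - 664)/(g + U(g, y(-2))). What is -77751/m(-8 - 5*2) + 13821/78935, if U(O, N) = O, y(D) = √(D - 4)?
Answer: -110466240369/26916835 ≈ -4104.0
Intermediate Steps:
y(D) = √(-4 + D)
m(g) = (-664 + g)/(2*g) (m(g) = (g - 664)/(g + g) = (-664 + g)/((2*g)) = (-664 + g)*(1/(2*g)) = (-664 + g)/(2*g))
-77751/m(-8 - 5*2) + 13821/78935 = -77751*2*(-8 - 5*2)/(-664 + (-8 - 5*2)) + 13821/78935 = -77751*2*(-8 - 10)/(-664 + (-8 - 10)) + 13821*(1/78935) = -77751*(-36/(-664 - 18)) + 13821/78935 = -77751/((½)*(-1/18)*(-682)) + 13821/78935 = -77751/341/18 + 13821/78935 = -77751*18/341 + 13821/78935 = -1399518/341 + 13821/78935 = -110466240369/26916835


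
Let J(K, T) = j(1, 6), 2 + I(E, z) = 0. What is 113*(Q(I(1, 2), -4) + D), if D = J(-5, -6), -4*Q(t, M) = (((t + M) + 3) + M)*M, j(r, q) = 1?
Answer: -678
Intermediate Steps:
I(E, z) = -2 (I(E, z) = -2 + 0 = -2)
J(K, T) = 1
Q(t, M) = -M*(3 + t + 2*M)/4 (Q(t, M) = -(((t + M) + 3) + M)*M/4 = -(((M + t) + 3) + M)*M/4 = -((3 + M + t) + M)*M/4 = -(3 + t + 2*M)*M/4 = -M*(3 + t + 2*M)/4)
D = 1
113*(Q(I(1, 2), -4) + D) = 113*(-1/4*(-4)*(3 - 2 + 2*(-4)) + 1) = 113*(-1/4*(-4)*(3 - 2 - 8) + 1) = 113*(-1/4*(-4)*(-7) + 1) = 113*(-7 + 1) = 113*(-6) = -678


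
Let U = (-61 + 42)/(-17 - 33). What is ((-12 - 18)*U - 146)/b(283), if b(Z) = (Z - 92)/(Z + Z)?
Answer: -445442/955 ≈ -466.43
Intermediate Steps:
U = 19/50 (U = -19/(-50) = -19*(-1/50) = 19/50 ≈ 0.38000)
b(Z) = (-92 + Z)/(2*Z) (b(Z) = (-92 + Z)/((2*Z)) = (-92 + Z)*(1/(2*Z)) = (-92 + Z)/(2*Z))
((-12 - 18)*U - 146)/b(283) = ((-12 - 18)*(19/50) - 146)/(((½)*(-92 + 283)/283)) = (-30*19/50 - 146)/(((½)*(1/283)*191)) = (-57/5 - 146)/(191/566) = -787/5*566/191 = -445442/955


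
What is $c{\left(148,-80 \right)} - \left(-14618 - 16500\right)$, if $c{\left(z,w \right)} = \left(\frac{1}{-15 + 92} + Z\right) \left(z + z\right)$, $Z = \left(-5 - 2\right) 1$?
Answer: $\frac{2236838}{77} \approx 29050.0$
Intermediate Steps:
$Z = -7$ ($Z = \left(-7\right) 1 = -7$)
$c{\left(z,w \right)} = - \frac{1076 z}{77}$ ($c{\left(z,w \right)} = \left(\frac{1}{-15 + 92} - 7\right) \left(z + z\right) = \left(\frac{1}{77} - 7\right) 2 z = - \frac{538 \cdot 2 z}{77} = - \frac{1076 z}{77}$)
$c{\left(148,-80 \right)} - \left(-14618 - 16500\right) = \left(- \frac{1076}{77}\right) 148 - \left(-14618 - 16500\right) = - \frac{159248}{77} - -31118 = - \frac{159248}{77} + 31118 = \frac{2236838}{77}$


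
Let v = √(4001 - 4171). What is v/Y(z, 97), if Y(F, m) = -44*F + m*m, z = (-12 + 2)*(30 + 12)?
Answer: I*√170/27889 ≈ 0.00046751*I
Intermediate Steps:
z = -420 (z = -10*42 = -420)
Y(F, m) = m² - 44*F (Y(F, m) = -44*F + m² = m² - 44*F)
v = I*√170 (v = √(-170) = I*√170 ≈ 13.038*I)
v/Y(z, 97) = (I*√170)/(97² - 44*(-420)) = (I*√170)/(9409 + 18480) = (I*√170)/27889 = (I*√170)*(1/27889) = I*√170/27889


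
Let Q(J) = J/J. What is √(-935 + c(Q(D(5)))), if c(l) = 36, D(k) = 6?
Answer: I*√899 ≈ 29.983*I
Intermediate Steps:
Q(J) = 1
√(-935 + c(Q(D(5)))) = √(-935 + 36) = √(-899) = I*√899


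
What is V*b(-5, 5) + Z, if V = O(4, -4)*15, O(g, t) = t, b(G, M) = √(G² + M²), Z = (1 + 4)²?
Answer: 25 - 300*√2 ≈ -399.26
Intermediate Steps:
Z = 25 (Z = 5² = 25)
V = -60 (V = -4*15 = -60)
V*b(-5, 5) + Z = -60*√((-5)² + 5²) + 25 = -60*√(25 + 25) + 25 = -300*√2 + 25 = 25 - 300*√2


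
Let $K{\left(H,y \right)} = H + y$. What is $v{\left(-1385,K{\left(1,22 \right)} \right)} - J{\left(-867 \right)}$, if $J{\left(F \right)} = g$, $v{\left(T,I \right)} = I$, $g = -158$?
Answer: $181$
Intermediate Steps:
$J{\left(F \right)} = -158$
$v{\left(-1385,K{\left(1,22 \right)} \right)} - J{\left(-867 \right)} = \left(1 + 22\right) - -158 = 23 + 158 = 181$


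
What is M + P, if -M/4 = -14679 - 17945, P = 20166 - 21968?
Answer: 128694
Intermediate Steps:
P = -1802
M = 130496 (M = -4*(-14679 - 17945) = -4*(-32624) = 130496)
M + P = 130496 - 1802 = 128694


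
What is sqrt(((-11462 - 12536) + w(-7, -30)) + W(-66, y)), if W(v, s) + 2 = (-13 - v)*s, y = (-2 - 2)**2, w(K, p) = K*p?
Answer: I*sqrt(22942) ≈ 151.47*I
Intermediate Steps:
y = 16 (y = (-4)**2 = 16)
W(v, s) = -2 + s*(-13 - v) (W(v, s) = -2 + (-13 - v)*s = -2 + s*(-13 - v))
sqrt(((-11462 - 12536) + w(-7, -30)) + W(-66, y)) = sqrt(((-11462 - 12536) - 7*(-30)) + (-2 - 13*16 - 1*16*(-66))) = sqrt((-23998 + 210) + (-2 - 208 + 1056)) = sqrt(-23788 + 846) = sqrt(-22942) = I*sqrt(22942)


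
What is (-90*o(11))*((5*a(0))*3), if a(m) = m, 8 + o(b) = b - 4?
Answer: 0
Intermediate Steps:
o(b) = -12 + b (o(b) = -8 + (b - 4) = -8 + (-4 + b) = -12 + b)
(-90*o(11))*((5*a(0))*3) = (-90*(-12 + 11))*((5*0)*3) = (-90*(-1))*(0*3) = 90*0 = 0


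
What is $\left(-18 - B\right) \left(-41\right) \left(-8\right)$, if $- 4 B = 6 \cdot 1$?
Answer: $-5412$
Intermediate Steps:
$B = - \frac{3}{2}$ ($B = - \frac{6 \cdot 1}{4} = \left(- \frac{1}{4}\right) 6 = - \frac{3}{2} \approx -1.5$)
$\left(-18 - B\right) \left(-41\right) \left(-8\right) = \left(-18 - - \frac{3}{2}\right) \left(-41\right) \left(-8\right) = \left(-18 + \frac{3}{2}\right) \left(-41\right) \left(-8\right) = \left(- \frac{33}{2}\right) \left(-41\right) \left(-8\right) = \frac{1353}{2} \left(-8\right) = -5412$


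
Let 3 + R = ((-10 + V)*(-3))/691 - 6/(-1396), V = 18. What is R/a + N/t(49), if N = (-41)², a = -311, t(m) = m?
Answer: 252223129555/7350044002 ≈ 34.316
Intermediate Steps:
N = 1681
R = -1461633/482318 (R = -3 + (((-10 + 18)*(-3))/691 - 6/(-1396)) = -3 + ((8*(-3))*(1/691) - 6*(-1/1396)) = -3 + (-24*1/691 + 3/698) = -3 + (-24/691 + 3/698) = -3 - 14679/482318 = -1461633/482318 ≈ -3.0304)
R/a + N/t(49) = -1461633/482318/(-311) + 1681/49 = -1461633/482318*(-1/311) + 1681*(1/49) = 1461633/150000898 + 1681/49 = 252223129555/7350044002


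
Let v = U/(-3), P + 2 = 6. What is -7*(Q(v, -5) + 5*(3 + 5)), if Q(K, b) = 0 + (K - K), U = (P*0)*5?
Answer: -280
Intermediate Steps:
P = 4 (P = -2 + 6 = 4)
U = 0 (U = (4*0)*5 = 0*5 = 0)
v = 0 (v = 0/(-3) = 0*(-1/3) = 0)
Q(K, b) = 0 (Q(K, b) = 0 + 0 = 0)
-7*(Q(v, -5) + 5*(3 + 5)) = -7*(0 + 5*(3 + 5)) = -7*(0 + 5*8) = -7*(0 + 40) = -7*40 = -280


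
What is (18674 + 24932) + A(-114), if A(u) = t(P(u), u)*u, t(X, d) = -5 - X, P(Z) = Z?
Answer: 31180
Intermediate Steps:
A(u) = u*(-5 - u) (A(u) = (-5 - u)*u = u*(-5 - u))
(18674 + 24932) + A(-114) = (18674 + 24932) - 1*(-114)*(5 - 114) = 43606 - 1*(-114)*(-109) = 43606 - 12426 = 31180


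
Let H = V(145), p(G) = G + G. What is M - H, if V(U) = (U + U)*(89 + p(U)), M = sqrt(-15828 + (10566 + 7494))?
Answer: -109910 + 6*sqrt(62) ≈ -1.0986e+5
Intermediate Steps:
p(G) = 2*G
M = 6*sqrt(62) (M = sqrt(-15828 + 18060) = sqrt(2232) = 6*sqrt(62) ≈ 47.244)
V(U) = 2*U*(89 + 2*U) (V(U) = (U + U)*(89 + 2*U) = (2*U)*(89 + 2*U) = 2*U*(89 + 2*U))
H = 109910 (H = 2*145*(89 + 2*145) = 2*145*(89 + 290) = 2*145*379 = 109910)
M - H = 6*sqrt(62) - 1*109910 = 6*sqrt(62) - 109910 = -109910 + 6*sqrt(62)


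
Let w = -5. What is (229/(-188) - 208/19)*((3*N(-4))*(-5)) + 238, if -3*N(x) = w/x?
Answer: 2314169/14288 ≈ 161.97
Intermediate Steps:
N(x) = 5/(3*x) (N(x) = -(-5)/(3*x) = 5/(3*x))
(229/(-188) - 208/19)*((3*N(-4))*(-5)) + 238 = (229/(-188) - 208/19)*((3*((5/3)/(-4)))*(-5)) + 238 = (229*(-1/188) - 208*1/19)*((3*((5/3)*(-1/4)))*(-5)) + 238 = (-229/188 - 208/19)*((3*(-5/12))*(-5)) + 238 = -(-217275)*(-5)/14288 + 238 = -43455/3572*25/4 + 238 = -1086375/14288 + 238 = 2314169/14288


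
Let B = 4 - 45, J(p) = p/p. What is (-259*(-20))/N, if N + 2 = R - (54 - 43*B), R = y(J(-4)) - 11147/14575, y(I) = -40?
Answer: -2696375/968074 ≈ -2.7853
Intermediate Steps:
J(p) = 1
B = -41
R = -594147/14575 (R = -40 - 11147/14575 = -594147/14575 ≈ -40.765)
N = -27106072/14575 (N = -2 + (-594147/14575 - (54 - 43*(-41))) = -2 + (-594147/14575 - (54 + 1763)) = -2 + (-594147/14575 - 1*1817) = -2 + (-594147/14575 - 1817) = -2 - 27076922/14575 = -27106072/14575 ≈ -1859.8)
(-259*(-20))/N = (-259*(-20))/(-27106072/14575) = 5180*(-14575/27106072) = -2696375/968074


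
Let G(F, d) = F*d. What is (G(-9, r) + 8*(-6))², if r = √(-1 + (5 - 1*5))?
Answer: 2223 + 864*I ≈ 2223.0 + 864.0*I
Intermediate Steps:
r = I (r = √(-1 + (5 - 5)) = √(-1 + 0) = √(-1) = I ≈ 1.0*I)
(G(-9, r) + 8*(-6))² = (-9*I + 8*(-6))² = (-9*I - 48)² = (-48 - 9*I)²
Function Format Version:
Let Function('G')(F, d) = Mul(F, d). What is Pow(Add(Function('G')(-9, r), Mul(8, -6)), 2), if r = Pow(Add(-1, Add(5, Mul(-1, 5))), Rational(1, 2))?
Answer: Add(2223, Mul(864, I)) ≈ Add(2223.0, Mul(864.00, I))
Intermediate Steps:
r = I (r = Pow(Add(-1, Add(5, -5)), Rational(1, 2)) = Pow(Add(-1, 0), Rational(1, 2)) = Pow(-1, Rational(1, 2)) = I ≈ Mul(1.0000, I))
Pow(Add(Function('G')(-9, r), Mul(8, -6)), 2) = Pow(Add(Mul(-9, I), Mul(8, -6)), 2) = Pow(Add(Mul(-9, I), -48), 2) = Pow(Add(-48, Mul(-9, I)), 2)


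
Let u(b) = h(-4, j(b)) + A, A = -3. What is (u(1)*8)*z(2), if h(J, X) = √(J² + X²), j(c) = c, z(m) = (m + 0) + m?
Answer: -96 + 32*√17 ≈ 35.939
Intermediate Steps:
z(m) = 2*m (z(m) = m + m = 2*m)
u(b) = -3 + √(16 + b²) (u(b) = √((-4)² + b²) - 3 = √(16 + b²) - 3 = -3 + √(16 + b²))
(u(1)*8)*z(2) = ((-3 + √(16 + 1²))*8)*(2*2) = ((-3 + √(16 + 1))*8)*4 = ((-3 + √17)*8)*4 = (-24 + 8*√17)*4 = -96 + 32*√17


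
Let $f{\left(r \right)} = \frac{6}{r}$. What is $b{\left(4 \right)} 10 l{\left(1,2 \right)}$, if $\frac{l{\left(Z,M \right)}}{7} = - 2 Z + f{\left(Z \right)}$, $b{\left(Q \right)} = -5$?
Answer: $-1400$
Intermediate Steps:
$l{\left(Z,M \right)} = - 14 Z + \frac{42}{Z}$ ($l{\left(Z,M \right)} = 7 \left(- 2 Z + \frac{6}{Z}\right) = - 14 Z + \frac{42}{Z}$)
$b{\left(4 \right)} 10 l{\left(1,2 \right)} = \left(-5\right) 10 \left(\left(-14\right) 1 + \frac{42}{1}\right) = - 50 \left(-14 + 42 \cdot 1\right) = - 50 \left(-14 + 42\right) = \left(-50\right) 28 = -1400$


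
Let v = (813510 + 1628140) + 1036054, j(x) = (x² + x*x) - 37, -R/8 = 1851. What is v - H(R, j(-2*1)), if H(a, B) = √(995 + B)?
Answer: 3477704 - √966 ≈ 3.4777e+6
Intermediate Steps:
R = -14808 (R = -8*1851 = -14808)
j(x) = -37 + 2*x² (j(x) = (x² + x²) - 37 = 2*x² - 37 = -37 + 2*x²)
v = 3477704 (v = 2441650 + 1036054 = 3477704)
v - H(R, j(-2*1)) = 3477704 - √(995 + (-37 + 2*(-2*1)²)) = 3477704 - √(995 + (-37 + 2*(-2)²)) = 3477704 - √(995 + (-37 + 2*4)) = 3477704 - √(995 + (-37 + 8)) = 3477704 - √(995 - 29) = 3477704 - √966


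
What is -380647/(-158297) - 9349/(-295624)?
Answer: 114008307381/46796392328 ≈ 2.4363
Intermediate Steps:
-380647/(-158297) - 9349/(-295624) = -380647*(-1/158297) - 9349*(-1/295624) = 380647/158297 + 9349/295624 = 114008307381/46796392328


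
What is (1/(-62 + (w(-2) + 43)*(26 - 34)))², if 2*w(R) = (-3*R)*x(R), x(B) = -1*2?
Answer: 1/128164 ≈ 7.8025e-6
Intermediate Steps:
x(B) = -2
w(R) = 3*R (w(R) = (-3*R*(-2))/2 = (6*R)/2 = 3*R)
(1/(-62 + (w(-2) + 43)*(26 - 34)))² = (1/(-62 + (3*(-2) + 43)*(26 - 34)))² = (1/(-62 + (-6 + 43)*(-8)))² = (1/(-62 + 37*(-8)))² = (1/(-62 - 296))² = (1/(-358))² = (-1/358)² = 1/128164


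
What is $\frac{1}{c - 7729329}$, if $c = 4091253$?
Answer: $- \frac{1}{3638076} \approx -2.7487 \cdot 10^{-7}$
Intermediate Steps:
$\frac{1}{c - 7729329} = \frac{1}{4091253 - 7729329} = \frac{1}{-3638076} = - \frac{1}{3638076}$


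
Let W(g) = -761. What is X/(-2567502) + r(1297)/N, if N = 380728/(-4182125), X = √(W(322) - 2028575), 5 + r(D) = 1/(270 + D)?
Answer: 16381383625/298300388 - I*√507334/1283751 ≈ 54.916 - 0.00055484*I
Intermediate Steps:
r(D) = -5 + 1/(270 + D)
X = 2*I*√507334 (X = √(-761 - 2028575) = √(-2029336) = 2*I*√507334 ≈ 1424.5*I)
N = -380728/4182125 (N = 380728*(-1/4182125) = -380728/4182125 ≈ -0.091037)
X/(-2567502) + r(1297)/N = (2*I*√507334)/(-2567502) + ((-1349 - 5*1297)/(270 + 1297))/(-380728/4182125) = (2*I*√507334)*(-1/2567502) + ((-1349 - 6485)/1567)*(-4182125/380728) = -I*√507334/1283751 + ((1/1567)*(-7834))*(-4182125/380728) = -I*√507334/1283751 - 7834/1567*(-4182125/380728) = -I*√507334/1283751 + 16381383625/298300388 = 16381383625/298300388 - I*√507334/1283751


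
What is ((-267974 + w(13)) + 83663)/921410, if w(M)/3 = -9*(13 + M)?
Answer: -185013/921410 ≈ -0.20079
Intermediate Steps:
w(M) = -351 - 27*M (w(M) = 3*(-9*(13 + M)) = 3*(-117 - 9*M) = -351 - 27*M)
((-267974 + w(13)) + 83663)/921410 = ((-267974 + (-351 - 27*13)) + 83663)/921410 = ((-267974 + (-351 - 351)) + 83663)*(1/921410) = ((-267974 - 702) + 83663)*(1/921410) = (-268676 + 83663)*(1/921410) = -185013*1/921410 = -185013/921410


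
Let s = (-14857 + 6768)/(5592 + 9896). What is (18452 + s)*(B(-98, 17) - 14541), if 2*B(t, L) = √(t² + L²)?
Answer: -4155475897467/15488 + 285776487*√9893/30976 ≈ -2.6739e+8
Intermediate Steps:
B(t, L) = √(L² + t²)/2 (B(t, L) = √(t² + L²)/2 = √(L² + t²)/2)
s = -8089/15488 ≈ -0.52227
(18452 + s)*(B(-98, 17) - 14541) = (18452 - 8089/15488)*(√(17² + (-98)²)/2 - 14541) = 285776487*(√(289 + 9604)/2 - 14541)/15488 = 285776487*(√9893/2 - 14541)/15488 = 285776487*(-14541 + √9893/2)/15488 = -4155475897467/15488 + 285776487*√9893/30976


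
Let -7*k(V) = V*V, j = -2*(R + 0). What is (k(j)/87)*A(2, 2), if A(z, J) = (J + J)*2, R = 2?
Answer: -128/609 ≈ -0.21018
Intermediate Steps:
A(z, J) = 4*J (A(z, J) = (2*J)*2 = 4*J)
j = -4 (j = -2*(2 + 0) = -2*2 = -4)
k(V) = -V**2/7 (k(V) = -V*V/7 = -V**2/7)
(k(j)/87)*A(2, 2) = (-1/7*(-4)**2/87)*(4*2) = (-1/7*16*(1/87))*8 = -16/7*1/87*8 = -16/609*8 = -128/609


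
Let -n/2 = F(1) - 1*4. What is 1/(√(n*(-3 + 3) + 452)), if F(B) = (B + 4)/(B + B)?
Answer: √113/226 ≈ 0.047036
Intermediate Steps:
F(B) = (4 + B)/(2*B) (F(B) = (4 + B)/((2*B)) = (4 + B)*(1/(2*B)) = (4 + B)/(2*B))
n = 3 (n = -2*((½)*(4 + 1)/1 - 1*4) = -2*((½)*1*5 - 4) = -2*(5/2 - 4) = -2*(-3/2) = 3)
1/(√(n*(-3 + 3) + 452)) = 1/(√(3*(-3 + 3) + 452)) = 1/(√(3*0 + 452)) = 1/(√(0 + 452)) = 1/(√452) = 1/(2*√113) = √113/226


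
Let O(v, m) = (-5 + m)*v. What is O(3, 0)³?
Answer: -3375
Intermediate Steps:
O(v, m) = v*(-5 + m)
O(3, 0)³ = (3*(-5 + 0))³ = (3*(-5))³ = (-15)³ = -3375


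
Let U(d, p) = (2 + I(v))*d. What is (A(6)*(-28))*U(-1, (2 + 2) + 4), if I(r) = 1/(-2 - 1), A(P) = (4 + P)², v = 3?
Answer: 14000/3 ≈ 4666.7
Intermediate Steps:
I(r) = -⅓ (I(r) = 1/(-3) = -⅓)
U(d, p) = 5*d/3 (U(d, p) = (2 - ⅓)*d = 5*d/3)
(A(6)*(-28))*U(-1, (2 + 2) + 4) = ((4 + 6)²*(-28))*((5/3)*(-1)) = (10²*(-28))*(-5/3) = (100*(-28))*(-5/3) = -2800*(-5/3) = 14000/3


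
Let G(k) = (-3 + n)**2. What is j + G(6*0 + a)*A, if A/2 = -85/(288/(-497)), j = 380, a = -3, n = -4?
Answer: 2124725/144 ≈ 14755.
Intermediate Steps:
G(k) = 49 (G(k) = (-3 - 4)**2 = (-7)**2 = 49)
A = 42245/144 (A = 2*(-85/(288/(-497))) = 2*(-85/(288*(-1/497))) = 2*(-85/(-288/497)) = 2*(-85*(-497/288)) = 2*(42245/288) = 42245/144 ≈ 293.37)
j + G(6*0 + a)*A = 380 + 49*(42245/144) = 380 + 2070005/144 = 2124725/144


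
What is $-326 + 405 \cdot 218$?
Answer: $87964$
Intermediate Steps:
$-326 + 405 \cdot 218 = -326 + 88290 = 87964$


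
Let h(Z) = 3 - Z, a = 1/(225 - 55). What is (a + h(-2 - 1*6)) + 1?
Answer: 2041/170 ≈ 12.006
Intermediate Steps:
a = 1/170 ≈ 0.0058824
(a + h(-2 - 1*6)) + 1 = (1/170 + (3 - (-2 - 1*6))) + 1 = (1/170 + (3 - (-2 - 6))) + 1 = (1/170 + (3 - 1*(-8))) + 1 = (1/170 + (3 + 8)) + 1 = (1/170 + 11) + 1 = 1871/170 + 1 = 2041/170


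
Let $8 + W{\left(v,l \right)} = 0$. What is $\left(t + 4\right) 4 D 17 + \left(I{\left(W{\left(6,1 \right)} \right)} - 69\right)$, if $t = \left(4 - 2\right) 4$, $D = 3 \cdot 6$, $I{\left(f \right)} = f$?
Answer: $14611$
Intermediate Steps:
$W{\left(v,l \right)} = -8$ ($W{\left(v,l \right)} = -8 + 0 = -8$)
$D = 18$
$t = 8$ ($t = 2 \cdot 4 = 8$)
$\left(t + 4\right) 4 D 17 + \left(I{\left(W{\left(6,1 \right)} \right)} - 69\right) = \left(8 + 4\right) 4 \cdot 18 \cdot 17 - 77 = 12 \cdot 72 \cdot 17 - 77 = 864 \cdot 17 - 77 = 14688 - 77 = 14611$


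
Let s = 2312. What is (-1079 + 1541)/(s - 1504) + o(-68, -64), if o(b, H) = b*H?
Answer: 1758439/404 ≈ 4352.6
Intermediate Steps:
o(b, H) = H*b
(-1079 + 1541)/(s - 1504) + o(-68, -64) = (-1079 + 1541)/(2312 - 1504) - 64*(-68) = 462/808 + 4352 = 462*(1/808) + 4352 = 231/404 + 4352 = 1758439/404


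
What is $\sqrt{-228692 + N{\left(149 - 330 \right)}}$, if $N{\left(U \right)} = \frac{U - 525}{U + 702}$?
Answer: $\frac{i \sqrt{62076752998}}{521} \approx 478.22 i$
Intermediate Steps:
$N{\left(U \right)} = \frac{-525 + U}{702 + U}$
$\sqrt{-228692 + N{\left(149 - 330 \right)}} = \sqrt{-228692 + \frac{-525 + \left(149 - 330\right)}{702 + \left(149 - 330\right)}} = \sqrt{-228692 + \frac{-525 - 181}{702 - 181}} = \sqrt{-228692 + \frac{1}{521} \left(-706\right)} = \sqrt{-228692 - \frac{706}{521}} = \sqrt{- \frac{119149238}{521}} = \frac{i \sqrt{62076752998}}{521}$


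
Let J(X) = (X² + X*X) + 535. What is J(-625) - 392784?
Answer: 389001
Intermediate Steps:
J(X) = 535 + 2*X² (J(X) = (X² + X²) + 535 = 2*X² + 535 = 535 + 2*X²)
J(-625) - 392784 = (535 + 2*(-625)²) - 392784 = (535 + 2*390625) - 392784 = (535 + 781250) - 392784 = 781785 - 392784 = 389001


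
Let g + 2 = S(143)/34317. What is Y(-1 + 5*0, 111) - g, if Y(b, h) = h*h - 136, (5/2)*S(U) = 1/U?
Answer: 299028214483/24536655 ≈ 12187.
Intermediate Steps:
S(U) = 2/(5*U)
Y(b, h) = -136 + h² (Y(b, h) = h² - 136 = -136 + h²)
g = -49073308/24536655 (g = -2 + ((⅖)/143)/34317 = -2 + ((⅖)*(1/143))*(1/34317) = -2 + (2/715)*(1/34317) = -2 + 2/24536655 = -49073308/24536655 ≈ -2.0000)
Y(-1 + 5*0, 111) - g = (-136 + 111²) - 1*(-49073308/24536655) = (-136 + 12321) + 49073308/24536655 = 12185 + 49073308/24536655 = 299028214483/24536655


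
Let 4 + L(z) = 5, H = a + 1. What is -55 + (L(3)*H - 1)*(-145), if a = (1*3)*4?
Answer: -1795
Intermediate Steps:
a = 12 (a = 3*4 = 12)
H = 13 (H = 12 + 1 = 13)
L(z) = 1 (L(z) = -4 + 5 = 1)
-55 + (L(3)*H - 1)*(-145) = -55 + (1*13 - 1)*(-145) = -55 + (13 - 1)*(-145) = -55 + 12*(-145) = -55 - 1740 = -1795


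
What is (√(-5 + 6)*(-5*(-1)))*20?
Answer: 100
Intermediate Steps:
(√(-5 + 6)*(-5*(-1)))*20 = (√1*5)*20 = (1*5)*20 = 5*20 = 100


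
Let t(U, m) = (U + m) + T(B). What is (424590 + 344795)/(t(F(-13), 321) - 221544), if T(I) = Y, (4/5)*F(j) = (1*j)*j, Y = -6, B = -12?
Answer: -3077540/884071 ≈ -3.4811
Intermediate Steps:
F(j) = 5*j²/4 (F(j) = 5*((1*j)*j)/4 = 5*(j*j)/4 = 5*j²/4)
T(I) = -6
t(U, m) = -6 + U + m (t(U, m) = (U + m) - 6 = -6 + U + m)
(424590 + 344795)/(t(F(-13), 321) - 221544) = (424590 + 344795)/((-6 + (5/4)*(-13)² + 321) - 221544) = 769385/((-6 + (5/4)*169 + 321) - 221544) = 769385/((-6 + 845/4 + 321) - 221544) = 769385/(2105/4 - 221544) = 769385/(-884071/4) = 769385*(-4/884071) = -3077540/884071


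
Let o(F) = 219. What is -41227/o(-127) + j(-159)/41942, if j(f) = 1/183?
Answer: -105477712801/560303178 ≈ -188.25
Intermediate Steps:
j(f) = 1/183
-41227/o(-127) + j(-159)/41942 = -41227/219 + (1/183)/41942 = -41227*1/219 + (1/183)*(1/41942) = -41227/219 + 1/7675386 = -105477712801/560303178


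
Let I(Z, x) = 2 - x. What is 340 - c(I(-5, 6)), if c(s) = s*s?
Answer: 324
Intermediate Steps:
c(s) = s**2
340 - c(I(-5, 6)) = 340 - (2 - 1*6)**2 = 340 - (2 - 6)**2 = 340 - 1*(-4)**2 = 340 - 1*16 = 340 - 16 = 324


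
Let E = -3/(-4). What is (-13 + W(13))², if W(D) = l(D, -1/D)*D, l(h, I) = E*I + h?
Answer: 385641/16 ≈ 24103.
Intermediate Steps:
E = ¾ (E = -3*(-¼) = ¾ ≈ 0.75000)
l(h, I) = h + 3*I/4 (l(h, I) = 3*I/4 + h = h + 3*I/4)
W(D) = D*(D - 3/(4*D)) (W(D) = (D + 3*(-1/D)/4)*D = (D - 3/(4*D))*D = D*(D - 3/(4*D)))
(-13 + W(13))² = (-13 + (-¾ + 13²))² = (-13 + (-¾ + 169))² = (-13 + 673/4)² = (621/4)² = 385641/16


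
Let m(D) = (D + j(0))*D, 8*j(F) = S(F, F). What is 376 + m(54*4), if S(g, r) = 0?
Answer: 47032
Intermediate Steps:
j(F) = 0 (j(F) = (1/8)*0 = 0)
m(D) = D**2 (m(D) = (D + 0)*D = D*D = D**2)
376 + m(54*4) = 376 + (54*4)**2 = 376 + 216**2 = 376 + 46656 = 47032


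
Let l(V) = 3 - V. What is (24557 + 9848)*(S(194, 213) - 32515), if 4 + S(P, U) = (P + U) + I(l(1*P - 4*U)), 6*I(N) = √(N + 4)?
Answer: -1104813360 + 34405*√665/6 ≈ -1.1047e+9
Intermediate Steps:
I(N) = √(4 + N)/6 (I(N) = √(N + 4)/6 = √(4 + N)/6)
S(P, U) = -4 + P + U + √(7 - P + 4*U)/6 (S(P, U) = -4 + ((P + U) + √(4 + (3 - (1*P - 4*U)))/6) = -4 + ((P + U) + √(4 + (3 - (P - 4*U)))/6) = -4 + ((P + U) + √(4 + (3 + (-P + 4*U)))/6) = -4 + ((P + U) + √(4 + (3 - P + 4*U))/6) = -4 + ((P + U) + √(7 - P + 4*U)/6) = -4 + (P + U + √(7 - P + 4*U)/6) = -4 + P + U + √(7 - P + 4*U)/6)
(24557 + 9848)*(S(194, 213) - 32515) = (24557 + 9848)*((-4 + 194 + 213 + √(7 - 1*194 + 4*213)/6) - 32515) = 34405*((-4 + 194 + 213 + √(7 - 194 + 852)/6) - 32515) = 34405*((-4 + 194 + 213 + √665/6) - 32515) = 34405*((403 + √665/6) - 32515) = 34405*(-32112 + √665/6) = -1104813360 + 34405*√665/6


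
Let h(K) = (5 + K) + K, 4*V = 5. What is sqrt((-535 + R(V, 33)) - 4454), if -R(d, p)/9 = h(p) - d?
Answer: I*sqrt(22467)/2 ≈ 74.945*I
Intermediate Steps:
V = 5/4 (V = (1/4)*5 = 5/4 ≈ 1.2500)
h(K) = 5 + 2*K
R(d, p) = -45 - 18*p + 9*d (R(d, p) = -9*((5 + 2*p) - d) = -9*(5 - d + 2*p) = -45 - 18*p + 9*d)
sqrt((-535 + R(V, 33)) - 4454) = sqrt((-535 + (-45 - 18*33 + 9*(5/4))) - 4454) = sqrt((-535 + (-45 - 594 + 45/4)) - 4454) = sqrt((-535 - 2511/4) - 4454) = sqrt(-4651/4 - 4454) = sqrt(-22467/4) = I*sqrt(22467)/2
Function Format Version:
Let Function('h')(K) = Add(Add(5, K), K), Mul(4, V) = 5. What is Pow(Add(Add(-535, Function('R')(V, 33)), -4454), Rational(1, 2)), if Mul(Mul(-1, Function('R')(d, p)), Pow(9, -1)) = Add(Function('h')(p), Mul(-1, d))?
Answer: Mul(Rational(1, 2), I, Pow(22467, Rational(1, 2))) ≈ Mul(74.945, I)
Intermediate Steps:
V = Rational(5, 4) (V = Mul(Rational(1, 4), 5) = Rational(5, 4) ≈ 1.2500)
Function('h')(K) = Add(5, Mul(2, K))
Function('R')(d, p) = Add(-45, Mul(-18, p), Mul(9, d)) (Function('R')(d, p) = Mul(-9, Add(Add(5, Mul(2, p)), Mul(-1, d))) = Mul(-9, Add(5, Mul(-1, d), Mul(2, p))) = Add(-45, Mul(-18, p), Mul(9, d)))
Pow(Add(Add(-535, Function('R')(V, 33)), -4454), Rational(1, 2)) = Pow(Add(Add(-535, Add(-45, Mul(-18, 33), Mul(9, Rational(5, 4)))), -4454), Rational(1, 2)) = Pow(Add(Add(-535, Add(-45, -594, Rational(45, 4))), -4454), Rational(1, 2)) = Pow(Add(Add(-535, Rational(-2511, 4)), -4454), Rational(1, 2)) = Pow(Add(Rational(-4651, 4), -4454), Rational(1, 2)) = Pow(Rational(-22467, 4), Rational(1, 2)) = Mul(Rational(1, 2), I, Pow(22467, Rational(1, 2)))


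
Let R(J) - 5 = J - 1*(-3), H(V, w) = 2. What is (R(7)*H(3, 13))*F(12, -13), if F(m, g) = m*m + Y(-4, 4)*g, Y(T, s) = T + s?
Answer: 4320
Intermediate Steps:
R(J) = 8 + J (R(J) = 5 + (J - 1*(-3)) = 5 + (J + 3) = 5 + (3 + J) = 8 + J)
F(m, g) = m² (F(m, g) = m*m + (-4 + 4)*g = m² + 0*g = m² + 0 = m²)
(R(7)*H(3, 13))*F(12, -13) = ((8 + 7)*2)*12² = (15*2)*144 = 30*144 = 4320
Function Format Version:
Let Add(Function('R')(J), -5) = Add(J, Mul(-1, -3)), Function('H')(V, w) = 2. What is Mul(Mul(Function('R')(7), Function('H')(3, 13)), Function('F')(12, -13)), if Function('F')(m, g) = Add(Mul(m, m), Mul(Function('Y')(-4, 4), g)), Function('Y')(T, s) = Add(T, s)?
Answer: 4320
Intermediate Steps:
Function('R')(J) = Add(8, J) (Function('R')(J) = Add(5, Add(J, Mul(-1, -3))) = Add(5, Add(J, 3)) = Add(5, Add(3, J)) = Add(8, J))
Function('F')(m, g) = Pow(m, 2) (Function('F')(m, g) = Add(Mul(m, m), Mul(Add(-4, 4), g)) = Add(Pow(m, 2), Mul(0, g)) = Add(Pow(m, 2), 0) = Pow(m, 2))
Mul(Mul(Function('R')(7), Function('H')(3, 13)), Function('F')(12, -13)) = Mul(Mul(Add(8, 7), 2), Pow(12, 2)) = Mul(Mul(15, 2), 144) = Mul(30, 144) = 4320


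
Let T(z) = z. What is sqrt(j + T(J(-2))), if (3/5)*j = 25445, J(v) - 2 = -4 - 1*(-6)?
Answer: sqrt(381711)/3 ≈ 205.94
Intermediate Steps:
J(v) = 4 (J(v) = 2 + (-4 - 1*(-6)) = 2 + (-4 + 6) = 2 + 2 = 4)
j = 127225/3 (j = (5/3)*25445 = 127225/3 ≈ 42408.)
sqrt(j + T(J(-2))) = sqrt(127225/3 + 4) = sqrt(127237/3) = sqrt(381711)/3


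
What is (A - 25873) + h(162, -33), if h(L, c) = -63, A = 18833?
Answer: -7103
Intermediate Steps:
(A - 25873) + h(162, -33) = (18833 - 25873) - 63 = -7040 - 63 = -7103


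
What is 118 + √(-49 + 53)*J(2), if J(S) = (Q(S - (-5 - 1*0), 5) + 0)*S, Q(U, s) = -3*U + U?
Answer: 62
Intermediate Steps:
Q(U, s) = -2*U
J(S) = S*(-10 - 2*S) (J(S) = (-2*(S - (-5 - 1*0)) + 0)*S = (-2*(S - (-5 + 0)) + 0)*S = (-2*(S - 1*(-5)) + 0)*S = (-2*(S + 5) + 0)*S = (-2*(5 + S) + 0)*S = ((-10 - 2*S) + 0)*S = (-10 - 2*S)*S = S*(-10 - 2*S))
118 + √(-49 + 53)*J(2) = 118 + √(-49 + 53)*(2*2*(-5 - 1*2)) = 118 + √4*(2*2*(-5 - 2)) = 118 + 2*(2*2*(-7)) = 118 + 2*(-28) = 118 - 56 = 62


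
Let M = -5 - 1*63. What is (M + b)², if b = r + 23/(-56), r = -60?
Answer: 51710481/3136 ≈ 16489.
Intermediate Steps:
b = -3383/56 (b = -60 + 23/(-56) = -60 + 23*(-1/56) = -60 - 23/56 = -3383/56 ≈ -60.411)
M = -68 (M = -5 - 63 = -68)
(M + b)² = (-68 - 3383/56)² = (-7191/56)² = 51710481/3136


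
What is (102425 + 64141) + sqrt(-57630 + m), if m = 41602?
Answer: 166566 + 2*I*sqrt(4007) ≈ 1.6657e+5 + 126.6*I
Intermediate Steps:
(102425 + 64141) + sqrt(-57630 + m) = (102425 + 64141) + sqrt(-57630 + 41602) = 166566 + sqrt(-16028) = 166566 + 2*I*sqrt(4007)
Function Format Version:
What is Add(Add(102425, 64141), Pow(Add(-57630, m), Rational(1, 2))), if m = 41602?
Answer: Add(166566, Mul(2, I, Pow(4007, Rational(1, 2)))) ≈ Add(1.6657e+5, Mul(126.60, I))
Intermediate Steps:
Add(Add(102425, 64141), Pow(Add(-57630, m), Rational(1, 2))) = Add(Add(102425, 64141), Pow(Add(-57630, 41602), Rational(1, 2))) = Add(166566, Pow(-16028, Rational(1, 2))) = Add(166566, Mul(2, I, Pow(4007, Rational(1, 2))))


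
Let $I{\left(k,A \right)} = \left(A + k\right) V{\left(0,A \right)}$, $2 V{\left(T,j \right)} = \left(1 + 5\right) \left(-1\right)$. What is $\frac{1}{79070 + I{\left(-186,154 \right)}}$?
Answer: $\frac{1}{79166} \approx 1.2632 \cdot 10^{-5}$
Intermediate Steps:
$V{\left(T,j \right)} = -3$ ($V{\left(T,j \right)} = \frac{\left(1 + 5\right) \left(-1\right)}{2} = \frac{6 \left(-1\right)}{2} = \frac{1}{2} \left(-6\right) = -3$)
$I{\left(k,A \right)} = - 3 A - 3 k$ ($I{\left(k,A \right)} = \left(A + k\right) \left(-3\right) = - 3 A - 3 k$)
$\frac{1}{79070 + I{\left(-186,154 \right)}} = \frac{1}{79070 - -96} = \frac{1}{79070 + \left(-462 + 558\right)} = \frac{1}{79070 + 96} = \frac{1}{79166}$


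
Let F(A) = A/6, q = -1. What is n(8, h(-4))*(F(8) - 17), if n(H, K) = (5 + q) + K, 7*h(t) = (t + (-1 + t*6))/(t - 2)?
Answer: -9259/126 ≈ -73.484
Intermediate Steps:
h(t) = (-1 + 7*t)/(7*(-2 + t)) (h(t) = ((t + (-1 + t*6))/(t - 2))/7 = ((t + (-1 + 6*t))/(-2 + t))/7 = ((-1 + 7*t)/(-2 + t))/7 = (-1 + 7*t)/(7*(-2 + t)))
n(H, K) = 4 + K (n(H, K) = (5 - 1) + K = 4 + K)
F(A) = A/6 (F(A) = A*(1/6) = A/6)
n(8, h(-4))*(F(8) - 17) = (4 + (-1/7 - 4)/(-2 - 4))*((1/6)*8 - 17) = (4 - 29/7/(-6))*(4/3 - 17) = (4 - 1/6*(-29/7))*(-47/3) = (4 + 29/42)*(-47/3) = (197/42)*(-47/3) = -9259/126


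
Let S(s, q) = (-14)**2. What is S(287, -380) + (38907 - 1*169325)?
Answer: -130222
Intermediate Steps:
S(s, q) = 196
S(287, -380) + (38907 - 1*169325) = 196 + (38907 - 1*169325) = 196 + (38907 - 169325) = 196 - 130418 = -130222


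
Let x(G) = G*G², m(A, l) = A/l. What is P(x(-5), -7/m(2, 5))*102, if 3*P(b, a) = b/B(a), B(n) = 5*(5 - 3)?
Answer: -425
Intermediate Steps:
x(G) = G³
B(n) = 10 (B(n) = 5*2 = 10)
P(b, a) = b/30 (P(b, a) = (b/10)/3 = b/30)
P(x(-5), -7/m(2, 5))*102 = ((1/30)*(-5)³)*102 = ((1/30)*(-125))*102 = -25/6*102 = -425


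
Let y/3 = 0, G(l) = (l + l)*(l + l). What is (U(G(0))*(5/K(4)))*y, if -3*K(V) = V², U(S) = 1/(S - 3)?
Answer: 0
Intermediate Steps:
G(l) = 4*l² (G(l) = (2*l)*(2*l) = 4*l²)
U(S) = 1/(-3 + S)
y = 0 (y = 3*0 = 0)
K(V) = -V²/3
(U(G(0))*(5/K(4)))*y = ((5/((-⅓*4²)))/(-3 + 4*0²))*0 = ((5/((-⅓*16)))/(-3 + 4*0))*0 = ((5/(-16/3))/(-3 + 0))*0 = ((5*(-3/16))/(-3))*0 = -⅓*(-15/16)*0 = (5/16)*0 = 0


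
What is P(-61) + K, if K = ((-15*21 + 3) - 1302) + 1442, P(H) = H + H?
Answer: -294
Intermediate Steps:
P(H) = 2*H
K = -172 (K = ((-315 + 3) - 1302) + 1442 = (-312 - 1302) + 1442 = -1614 + 1442 = -172)
P(-61) + K = 2*(-61) - 172 = -122 - 172 = -294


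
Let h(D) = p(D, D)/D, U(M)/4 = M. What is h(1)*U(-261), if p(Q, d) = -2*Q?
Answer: 2088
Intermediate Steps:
U(M) = 4*M
h(D) = -2 (h(D) = (-2*D)/D = -2)
h(1)*U(-261) = -8*(-261) = -2*(-1044) = 2088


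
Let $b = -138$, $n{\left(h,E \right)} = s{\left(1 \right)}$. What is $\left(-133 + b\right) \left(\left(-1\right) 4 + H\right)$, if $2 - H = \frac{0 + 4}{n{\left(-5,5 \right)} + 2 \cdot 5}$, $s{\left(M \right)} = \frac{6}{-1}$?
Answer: $813$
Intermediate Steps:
$s{\left(M \right)} = -6$ ($s{\left(M \right)} = 6 \left(-1\right) = -6$)
$n{\left(h,E \right)} = -6$
$H = 1$ ($H = 2 - \frac{0 + 4}{-6 + 2 \cdot 5} = 2 - \frac{4}{-6 + 10} = 2 - \frac{4}{4} = 2 - 4 \cdot \frac{1}{4} = 2 - 1 = 1$)
$\left(-133 + b\right) \left(\left(-1\right) 4 + H\right) = \left(-133 - 138\right) \left(\left(-1\right) 4 + 1\right) = - 271 \left(-4 + 1\right) = \left(-271\right) \left(-3\right) = 813$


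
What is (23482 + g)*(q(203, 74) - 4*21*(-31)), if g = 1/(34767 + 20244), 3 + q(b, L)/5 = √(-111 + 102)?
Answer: 1114796045489/18337 + 6458841515*I/18337 ≈ 6.0795e+7 + 3.5223e+5*I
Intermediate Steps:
q(b, L) = -15 + 15*I (q(b, L) = -15 + 5*√(-111 + 102) = -15 + 5*√(-9) = -15 + 5*(3*I) = -15 + 15*I)
g = 1/55011 ≈ 1.8178e-5
(23482 + g)*(q(203, 74) - 4*21*(-31)) = (23482 + 1/55011)*((-15 + 15*I) - 4*21*(-31)) = 1291768303*((-15 + 15*I) - 84*(-31))/55011 = 1291768303*((-15 + 15*I) + 2604)/55011 = 1291768303*(2589 + 15*I)/55011 = 1114796045489/18337 + 6458841515*I/18337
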